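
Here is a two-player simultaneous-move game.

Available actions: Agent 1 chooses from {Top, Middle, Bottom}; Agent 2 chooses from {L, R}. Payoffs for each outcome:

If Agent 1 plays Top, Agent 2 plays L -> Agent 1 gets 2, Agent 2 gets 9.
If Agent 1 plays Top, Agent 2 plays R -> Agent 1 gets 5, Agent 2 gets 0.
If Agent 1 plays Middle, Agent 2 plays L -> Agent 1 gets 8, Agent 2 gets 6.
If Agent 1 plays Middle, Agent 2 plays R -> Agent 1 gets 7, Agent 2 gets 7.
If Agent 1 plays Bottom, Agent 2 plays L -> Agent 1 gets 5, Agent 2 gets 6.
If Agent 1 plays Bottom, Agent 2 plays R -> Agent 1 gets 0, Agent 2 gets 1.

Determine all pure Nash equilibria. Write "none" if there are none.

For each strategy profile, look for a profitable unilateral deviation.
(Top, L): Agent 1 can switch to Middle (2 → 8). Not NE.
(Top, R): Agent 1 can switch to Middle (5 → 7). Not NE.
(Middle, L): Agent 2 can switch to R (6 → 7). Not NE.
(Middle, R): Agent 1 gets 7, best alternative 5; Agent 2 gets 7, best alternative 6. No profitable deviation — NE.
(Bottom, L): Agent 1 can switch to Middle (5 → 8). Not NE.
(Bottom, R): Agent 1 can switch to Top (0 → 5). Not NE.

Pure NE: (Middle, R)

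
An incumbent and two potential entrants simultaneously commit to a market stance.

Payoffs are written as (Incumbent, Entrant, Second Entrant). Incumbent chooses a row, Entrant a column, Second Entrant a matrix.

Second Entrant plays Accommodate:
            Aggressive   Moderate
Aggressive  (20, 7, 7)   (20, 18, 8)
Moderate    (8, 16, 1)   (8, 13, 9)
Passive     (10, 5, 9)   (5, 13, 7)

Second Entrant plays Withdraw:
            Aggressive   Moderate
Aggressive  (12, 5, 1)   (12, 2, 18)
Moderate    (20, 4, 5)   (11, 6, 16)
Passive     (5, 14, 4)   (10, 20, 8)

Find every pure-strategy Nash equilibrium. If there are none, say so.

No pure-strategy Nash equilibrium.

(Aggressive, Aggressive, Accommodate): Entrant can switch to Moderate (7 → 18). Not NE.
(Aggressive, Aggressive, Withdraw): Incumbent can switch to Moderate (12 → 20). Not NE.
(Aggressive, Moderate, Accommodate): Second Entrant can switch to Withdraw (8 → 18). Not NE.
(Aggressive, Moderate, Withdraw): Entrant can switch to Aggressive (2 → 5). Not NE.
(Moderate, Aggressive, Accommodate): Incumbent can switch to Aggressive (8 → 20). Not NE.
(Moderate, Aggressive, Withdraw): Entrant can switch to Moderate (4 → 6). Not NE.
(Moderate, Moderate, Accommodate): Incumbent can switch to Aggressive (8 → 20). Not NE.
(Moderate, Moderate, Withdraw): Incumbent can switch to Aggressive (11 → 12). Not NE.
(Passive, Aggressive, Accommodate): Incumbent can switch to Aggressive (10 → 20). Not NE.
(Passive, Aggressive, Withdraw): Incumbent can switch to Aggressive (5 → 12). Not NE.
(Passive, Moderate, Accommodate): Incumbent can switch to Aggressive (5 → 20). Not NE.
(Passive, Moderate, Withdraw): Incumbent can switch to Aggressive (10 → 12). Not NE.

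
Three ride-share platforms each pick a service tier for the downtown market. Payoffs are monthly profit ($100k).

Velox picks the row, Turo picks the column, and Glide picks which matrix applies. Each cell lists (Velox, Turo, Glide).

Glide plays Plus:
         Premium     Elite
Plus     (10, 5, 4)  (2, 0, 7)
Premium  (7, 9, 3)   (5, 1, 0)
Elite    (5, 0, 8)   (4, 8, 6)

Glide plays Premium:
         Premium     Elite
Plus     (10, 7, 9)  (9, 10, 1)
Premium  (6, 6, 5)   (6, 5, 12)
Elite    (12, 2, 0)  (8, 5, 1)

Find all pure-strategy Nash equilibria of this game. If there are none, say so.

Velox against (Premium, Plus): payoffs 10, 7, 5 → best response Plus.
Velox against (Premium, Premium): payoffs 10, 6, 12 → best response Elite.
Velox against (Elite, Plus): payoffs 2, 5, 4 → best response Premium.
Velox against (Elite, Premium): payoffs 9, 6, 8 → best response Plus.
Turo against (Plus, Plus): payoffs 5, 0 → best response Premium.
Turo against (Plus, Premium): payoffs 7, 10 → best response Elite.
Turo against (Premium, Plus): payoffs 9, 1 → best response Premium.
Turo against (Premium, Premium): payoffs 6, 5 → best response Premium.
Turo against (Elite, Plus): payoffs 0, 8 → best response Elite.
Turo against (Elite, Premium): payoffs 2, 5 → best response Elite.
Glide against (Plus, Premium): payoffs 4, 9 → best response Premium.
Glide against (Plus, Elite): payoffs 7, 1 → best response Plus.
Glide against (Premium, Premium): payoffs 3, 5 → best response Premium.
Glide against (Premium, Elite): payoffs 0, 12 → best response Premium.
Glide against (Elite, Premium): payoffs 8, 0 → best response Plus.
Glide against (Elite, Elite): payoffs 6, 1 → best response Plus.
No profile is a mutual best response for all players.

This game has no pure Nash equilibrium.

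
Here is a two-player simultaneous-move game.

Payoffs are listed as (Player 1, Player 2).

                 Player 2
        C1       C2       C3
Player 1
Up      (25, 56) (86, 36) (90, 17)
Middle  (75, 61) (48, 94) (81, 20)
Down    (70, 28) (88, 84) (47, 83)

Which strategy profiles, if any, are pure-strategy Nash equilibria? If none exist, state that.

(Up, C1): Player 1 can switch to Middle (25 → 75). Not NE.
(Up, C2): Player 1 can switch to Down (86 → 88). Not NE.
(Up, C3): Player 2 can switch to C1 (17 → 56). Not NE.
(Middle, C1): Player 2 can switch to C2 (61 → 94). Not NE.
(Middle, C2): Player 1 can switch to Up (48 → 86). Not NE.
(Middle, C3): Player 1 can switch to Up (81 → 90). Not NE.
(Down, C1): Player 1 can switch to Middle (70 → 75). Not NE.
(Down, C2): Player 1 gets 88, best alternative 86; Player 2 gets 84, best alternative 83. No profitable deviation — NE.
(Down, C3): Player 1 can switch to Up (47 → 90). Not NE.

Pure NE: (Down, C2)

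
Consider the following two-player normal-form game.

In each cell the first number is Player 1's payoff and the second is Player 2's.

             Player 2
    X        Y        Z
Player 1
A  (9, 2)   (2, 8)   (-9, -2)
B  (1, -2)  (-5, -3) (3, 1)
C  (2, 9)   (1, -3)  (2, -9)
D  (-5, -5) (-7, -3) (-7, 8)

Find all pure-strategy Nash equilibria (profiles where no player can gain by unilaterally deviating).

Check each profile: it is a Nash equilibrium iff no player can strictly gain by switching unilaterally.
(A, X): Player 2 can switch to Y (2 → 8). Not NE.
(A, Y): Player 1 gets 2, best alternative 1; Player 2 gets 8, best alternative 2. No profitable deviation — NE.
(A, Z): Player 1 can switch to B (-9 → 3). Not NE.
(B, X): Player 1 can switch to A (1 → 9). Not NE.
(B, Y): Player 1 can switch to A (-5 → 2). Not NE.
(B, Z): Player 1 gets 3, best alternative 2; Player 2 gets 1, best alternative -2. No profitable deviation — NE.
(C, X): Player 1 can switch to A (2 → 9). Not NE.
(C, Y): Player 1 can switch to A (1 → 2). Not NE.
(The remaining 4 profiles each have a profitable deviation by the same check.)

(A, Y); (B, Z)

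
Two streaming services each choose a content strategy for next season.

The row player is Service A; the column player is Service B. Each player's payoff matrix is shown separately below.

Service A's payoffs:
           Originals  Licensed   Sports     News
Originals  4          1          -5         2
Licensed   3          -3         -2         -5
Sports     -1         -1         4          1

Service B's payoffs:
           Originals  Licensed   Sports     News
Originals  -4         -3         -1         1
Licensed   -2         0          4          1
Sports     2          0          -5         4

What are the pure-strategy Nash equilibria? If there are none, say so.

The unique pure-strategy Nash equilibrium is (Originals, News).

For each strategy profile, look for a profitable unilateral deviation.
(Originals, Originals): Service B can switch to Licensed (-4 → -3). Not NE.
(Originals, Licensed): Service B can switch to Sports (-3 → -1). Not NE.
(Originals, Sports): Service A can switch to Licensed (-5 → -2). Not NE.
(Originals, News): Service A gets 2, best alternative 1; Service B gets 1, best alternative -1. No profitable deviation — NE.
(Licensed, Originals): Service A can switch to Originals (3 → 4). Not NE.
(Licensed, Licensed): Service A can switch to Originals (-3 → 1). Not NE.
(Licensed, Sports): Service A can switch to Sports (-2 → 4). Not NE.
(Licensed, News): Service A can switch to Originals (-5 → 2). Not NE.
(Sports, Originals): Service A can switch to Originals (-1 → 4). Not NE.
(Sports, Licensed): Service A can switch to Originals (-1 → 1). Not NE.
(Sports, Sports): Service B can switch to Originals (-5 → 2). Not NE.
(The remaining 1 profile has a profitable deviation by the same check.)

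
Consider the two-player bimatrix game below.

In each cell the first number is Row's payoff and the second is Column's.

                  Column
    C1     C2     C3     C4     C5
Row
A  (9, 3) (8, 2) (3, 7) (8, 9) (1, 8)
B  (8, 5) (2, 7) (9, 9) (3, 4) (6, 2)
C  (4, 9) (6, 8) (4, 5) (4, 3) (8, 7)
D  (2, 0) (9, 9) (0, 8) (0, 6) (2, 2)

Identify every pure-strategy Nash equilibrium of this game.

The pure Nash equilibria are (A, C4); (B, C3); (D, C2).

Row against C1: payoffs 9, 8, 4, 2 → best response A.
Row against C2: payoffs 8, 2, 6, 9 → best response D.
Row against C3: payoffs 3, 9, 4, 0 → best response B.
Row against C4: payoffs 8, 3, 4, 0 → best response A.
Row against C5: payoffs 1, 6, 8, 2 → best response C.
Column against A: payoffs 3, 2, 7, 9, 8 → best response C4.
Column against B: payoffs 5, 7, 9, 4, 2 → best response C3.
Column against C: payoffs 9, 8, 5, 3, 7 → best response C1.
Column against D: payoffs 0, 9, 8, 6, 2 → best response C2.
Mutual best responses: (A, C4); (B, C3); (D, C2).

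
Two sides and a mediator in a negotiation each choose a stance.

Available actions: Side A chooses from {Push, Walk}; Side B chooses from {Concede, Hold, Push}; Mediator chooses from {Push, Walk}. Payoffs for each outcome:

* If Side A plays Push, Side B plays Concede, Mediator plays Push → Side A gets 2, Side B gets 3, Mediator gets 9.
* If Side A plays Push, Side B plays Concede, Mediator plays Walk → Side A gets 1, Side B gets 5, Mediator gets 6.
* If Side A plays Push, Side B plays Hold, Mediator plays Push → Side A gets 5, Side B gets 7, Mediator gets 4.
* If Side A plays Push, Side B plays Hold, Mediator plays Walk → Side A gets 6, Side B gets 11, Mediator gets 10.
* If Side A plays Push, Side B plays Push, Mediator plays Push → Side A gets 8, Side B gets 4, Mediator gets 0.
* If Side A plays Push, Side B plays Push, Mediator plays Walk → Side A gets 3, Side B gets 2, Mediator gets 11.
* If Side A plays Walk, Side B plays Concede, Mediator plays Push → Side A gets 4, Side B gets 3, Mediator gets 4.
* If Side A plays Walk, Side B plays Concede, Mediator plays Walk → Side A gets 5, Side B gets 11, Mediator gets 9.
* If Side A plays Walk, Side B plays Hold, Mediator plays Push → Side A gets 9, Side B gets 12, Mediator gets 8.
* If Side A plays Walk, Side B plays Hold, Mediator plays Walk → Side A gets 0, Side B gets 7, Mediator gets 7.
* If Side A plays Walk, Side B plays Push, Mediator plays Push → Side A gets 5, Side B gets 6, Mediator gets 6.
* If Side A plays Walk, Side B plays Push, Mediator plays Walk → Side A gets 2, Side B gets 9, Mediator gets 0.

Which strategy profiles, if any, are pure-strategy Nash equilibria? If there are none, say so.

The pure Nash equilibria are (Push, Hold, Walk) and (Walk, Concede, Walk) and (Walk, Hold, Push).

(Push, Concede, Push): Side A can switch to Walk (2 → 4). Not NE.
(Push, Concede, Walk): Side A can switch to Walk (1 → 5). Not NE.
(Push, Hold, Push): Side A can switch to Walk (5 → 9). Not NE.
(Push, Hold, Walk): Side A gets 6, best alternative 0; Side B gets 11, best alternative 5; Mediator gets 10, best alternative 4. No profitable deviation — NE.
(Push, Push, Push): Side B can switch to Hold (4 → 7). Not NE.
(Push, Push, Walk): Side B can switch to Concede (2 → 5). Not NE.
(Walk, Concede, Push): Side B can switch to Hold (3 → 12). Not NE.
(Walk, Concede, Walk): Side A gets 5, best alternative 1; Side B gets 11, best alternative 9; Mediator gets 9, best alternative 4. No profitable deviation — NE.
(Walk, Hold, Push): Side A gets 9, best alternative 5; Side B gets 12, best alternative 6; Mediator gets 8, best alternative 7. No profitable deviation — NE.
(Walk, Hold, Walk): Side A can switch to Push (0 → 6). Not NE.
(Walk, Push, Push): Side A can switch to Push (5 → 8). Not NE.
(The remaining 1 profile has a profitable deviation by the same check.)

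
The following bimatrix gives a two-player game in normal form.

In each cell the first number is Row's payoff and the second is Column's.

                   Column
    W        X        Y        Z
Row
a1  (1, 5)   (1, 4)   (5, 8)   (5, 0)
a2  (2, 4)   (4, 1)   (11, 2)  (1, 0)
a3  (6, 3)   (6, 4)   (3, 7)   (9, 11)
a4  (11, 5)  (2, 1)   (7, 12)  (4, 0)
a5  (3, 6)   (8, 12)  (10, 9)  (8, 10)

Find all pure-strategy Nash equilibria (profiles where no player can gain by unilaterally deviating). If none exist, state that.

Mark each player's best response to every combination of opponents' strategies; a profile where every player is best-responding is a pure Nash equilibrium.
Row against W: payoffs 1, 2, 6, 11, 3 → best response a4.
Row against X: payoffs 1, 4, 6, 2, 8 → best response a5.
Row against Y: payoffs 5, 11, 3, 7, 10 → best response a2.
Row against Z: payoffs 5, 1, 9, 4, 8 → best response a3.
Column against a1: payoffs 5, 4, 8, 0 → best response Y.
Column against a2: payoffs 4, 1, 2, 0 → best response W.
Column against a3: payoffs 3, 4, 7, 11 → best response Z.
Column against a4: payoffs 5, 1, 12, 0 → best response Y.
Column against a5: payoffs 6, 12, 9, 10 → best response X.
Mutual best responses: (a3, Z); (a5, X).

The pure Nash equilibria are (a3, Z), (a5, X).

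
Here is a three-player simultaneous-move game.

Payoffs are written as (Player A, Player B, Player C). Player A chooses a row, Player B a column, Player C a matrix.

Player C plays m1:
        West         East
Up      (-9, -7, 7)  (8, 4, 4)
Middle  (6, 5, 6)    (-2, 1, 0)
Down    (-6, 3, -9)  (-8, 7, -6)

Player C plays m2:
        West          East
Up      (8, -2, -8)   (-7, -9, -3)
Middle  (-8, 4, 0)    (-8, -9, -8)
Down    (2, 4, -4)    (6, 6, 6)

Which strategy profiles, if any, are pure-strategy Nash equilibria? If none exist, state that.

(Up, East, m1), (Middle, West, m1), (Down, East, m2)

(Up, West, m1): Player A can switch to Middle (-9 → 6). Not NE.
(Up, West, m2): Player C can switch to m1 (-8 → 7). Not NE.
(Up, East, m1): Player A gets 8, best alternative -2; Player B gets 4, best alternative -7; Player C gets 4, best alternative -3. No profitable deviation — NE.
(Up, East, m2): Player A can switch to Down (-7 → 6). Not NE.
(Middle, West, m1): Player A gets 6, best alternative -6; Player B gets 5, best alternative 1; Player C gets 6, best alternative 0. No profitable deviation — NE.
(Middle, West, m2): Player A can switch to Up (-8 → 8). Not NE.
(Middle, East, m1): Player A can switch to Up (-2 → 8). Not NE.
(Middle, East, m2): Player A can switch to Up (-8 → -7). Not NE.
(Down, West, m1): Player A can switch to Middle (-6 → 6). Not NE.
(Down, West, m2): Player A can switch to Up (2 → 8). Not NE.
(Down, East, m2): Player A gets 6, best alternative -7; Player B gets 6, best alternative 4; Player C gets 6, best alternative -6. No profitable deviation — NE.
(The remaining 1 profile has a profitable deviation by the same check.)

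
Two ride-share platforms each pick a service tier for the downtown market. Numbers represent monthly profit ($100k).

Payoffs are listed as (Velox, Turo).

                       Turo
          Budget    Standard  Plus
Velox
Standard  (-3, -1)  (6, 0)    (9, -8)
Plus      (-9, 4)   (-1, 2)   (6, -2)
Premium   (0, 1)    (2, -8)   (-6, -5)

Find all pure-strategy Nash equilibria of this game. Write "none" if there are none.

Pure-strategy Nash equilibria: (Standard, Standard), (Premium, Budget)

(Standard, Budget): Velox can switch to Premium (-3 → 0). Not NE.
(Standard, Standard): Velox gets 6, best alternative 2; Turo gets 0, best alternative -1. No profitable deviation — NE.
(Standard, Plus): Turo can switch to Budget (-8 → -1). Not NE.
(Plus, Budget): Velox can switch to Standard (-9 → -3). Not NE.
(Plus, Standard): Velox can switch to Standard (-1 → 6). Not NE.
(Plus, Plus): Velox can switch to Standard (6 → 9). Not NE.
(Premium, Budget): Velox gets 0, best alternative -3; Turo gets 1, best alternative -5. No profitable deviation — NE.
(Premium, Standard): Velox can switch to Standard (2 → 6). Not NE.
(Premium, Plus): Velox can switch to Standard (-6 → 9). Not NE.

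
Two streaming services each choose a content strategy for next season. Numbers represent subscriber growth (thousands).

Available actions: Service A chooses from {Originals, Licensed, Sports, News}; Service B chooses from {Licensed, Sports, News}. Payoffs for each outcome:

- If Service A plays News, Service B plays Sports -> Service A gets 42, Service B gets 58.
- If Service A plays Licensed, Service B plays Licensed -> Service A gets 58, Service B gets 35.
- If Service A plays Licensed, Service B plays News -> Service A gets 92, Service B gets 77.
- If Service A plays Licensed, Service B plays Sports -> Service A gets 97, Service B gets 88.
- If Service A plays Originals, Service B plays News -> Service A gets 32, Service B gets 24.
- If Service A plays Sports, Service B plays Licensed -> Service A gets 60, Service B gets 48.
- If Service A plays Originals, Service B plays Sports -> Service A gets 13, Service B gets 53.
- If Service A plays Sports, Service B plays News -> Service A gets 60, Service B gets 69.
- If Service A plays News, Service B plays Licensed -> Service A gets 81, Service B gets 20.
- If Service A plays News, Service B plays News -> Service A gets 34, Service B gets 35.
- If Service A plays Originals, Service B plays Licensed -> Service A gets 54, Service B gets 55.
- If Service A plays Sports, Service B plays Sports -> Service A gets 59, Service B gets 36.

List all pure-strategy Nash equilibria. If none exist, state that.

For each strategy profile, look for a profitable unilateral deviation.
(Originals, Licensed): Service A can switch to Licensed (54 → 58). Not NE.
(Originals, Sports): Service A can switch to Licensed (13 → 97). Not NE.
(Originals, News): Service A can switch to Licensed (32 → 92). Not NE.
(Licensed, Licensed): Service A can switch to Sports (58 → 60). Not NE.
(Licensed, Sports): Service A gets 97, best alternative 59; Service B gets 88, best alternative 77. No profitable deviation — NE.
(Licensed, News): Service B can switch to Sports (77 → 88). Not NE.
(Sports, Licensed): Service A can switch to News (60 → 81). Not NE.
(The remaining 5 profiles each have a profitable deviation by the same check.)

The unique pure-strategy Nash equilibrium is (Licensed, Sports).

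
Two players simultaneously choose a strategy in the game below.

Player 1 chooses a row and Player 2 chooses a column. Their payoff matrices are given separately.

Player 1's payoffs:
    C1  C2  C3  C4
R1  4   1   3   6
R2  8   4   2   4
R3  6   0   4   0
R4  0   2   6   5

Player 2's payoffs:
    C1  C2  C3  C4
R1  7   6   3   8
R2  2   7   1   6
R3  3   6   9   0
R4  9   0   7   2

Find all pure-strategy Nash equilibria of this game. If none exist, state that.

(R1, C4) and (R2, C2)

Player 1 against C1: payoffs 4, 8, 6, 0 → best response R2.
Player 1 against C2: payoffs 1, 4, 0, 2 → best response R2.
Player 1 against C3: payoffs 3, 2, 4, 6 → best response R4.
Player 1 against C4: payoffs 6, 4, 0, 5 → best response R1.
Player 2 against R1: payoffs 7, 6, 3, 8 → best response C4.
Player 2 against R2: payoffs 2, 7, 1, 6 → best response C2.
Player 2 against R3: payoffs 3, 6, 9, 0 → best response C3.
Player 2 against R4: payoffs 9, 0, 7, 2 → best response C1.
Mutual best responses: (R1, C4); (R2, C2).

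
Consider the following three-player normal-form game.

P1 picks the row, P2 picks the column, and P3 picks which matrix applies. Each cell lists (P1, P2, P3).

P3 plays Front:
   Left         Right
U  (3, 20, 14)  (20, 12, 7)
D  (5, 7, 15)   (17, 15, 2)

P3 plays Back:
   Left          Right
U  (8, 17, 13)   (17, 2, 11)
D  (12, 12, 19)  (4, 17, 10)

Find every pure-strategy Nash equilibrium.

This game has no pure Nash equilibrium.

P1 against (Left, Front): payoffs 3, 5 → best response D.
P1 against (Left, Back): payoffs 8, 12 → best response D.
P1 against (Right, Front): payoffs 20, 17 → best response U.
P1 against (Right, Back): payoffs 17, 4 → best response U.
P2 against (U, Front): payoffs 20, 12 → best response Left.
P2 against (U, Back): payoffs 17, 2 → best response Left.
P2 against (D, Front): payoffs 7, 15 → best response Right.
P2 against (D, Back): payoffs 12, 17 → best response Right.
P3 against (U, Left): payoffs 14, 13 → best response Front.
P3 against (U, Right): payoffs 7, 11 → best response Back.
P3 against (D, Left): payoffs 15, 19 → best response Back.
P3 against (D, Right): payoffs 2, 10 → best response Back.
No profile is a mutual best response for all players.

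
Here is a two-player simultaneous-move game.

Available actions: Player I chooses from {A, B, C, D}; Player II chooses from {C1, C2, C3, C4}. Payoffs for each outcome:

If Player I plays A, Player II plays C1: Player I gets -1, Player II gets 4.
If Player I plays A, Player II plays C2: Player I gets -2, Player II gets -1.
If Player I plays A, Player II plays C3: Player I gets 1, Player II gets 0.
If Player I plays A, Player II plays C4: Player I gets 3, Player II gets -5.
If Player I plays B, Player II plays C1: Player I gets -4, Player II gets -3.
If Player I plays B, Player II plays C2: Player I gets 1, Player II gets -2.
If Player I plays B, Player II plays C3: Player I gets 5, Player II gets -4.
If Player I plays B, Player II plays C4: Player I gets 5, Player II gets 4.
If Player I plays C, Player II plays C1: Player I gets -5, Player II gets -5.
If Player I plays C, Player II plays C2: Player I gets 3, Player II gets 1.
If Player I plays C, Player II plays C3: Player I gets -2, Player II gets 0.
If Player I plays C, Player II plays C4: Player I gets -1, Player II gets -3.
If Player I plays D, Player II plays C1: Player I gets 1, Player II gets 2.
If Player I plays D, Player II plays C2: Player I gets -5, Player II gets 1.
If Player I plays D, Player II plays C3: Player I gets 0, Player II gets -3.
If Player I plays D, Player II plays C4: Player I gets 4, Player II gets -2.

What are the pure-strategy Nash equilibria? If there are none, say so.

The pure Nash equilibria are (B, C4); (C, C2); (D, C1).

(A, C1): Player I can switch to D (-1 → 1). Not NE.
(A, C2): Player I can switch to B (-2 → 1). Not NE.
(A, C3): Player I can switch to B (1 → 5). Not NE.
(A, C4): Player I can switch to B (3 → 5). Not NE.
(B, C1): Player I can switch to A (-4 → -1). Not NE.
(B, C2): Player I can switch to C (1 → 3). Not NE.
(B, C3): Player II can switch to C1 (-4 → -3). Not NE.
(B, C4): Player I gets 5, best alternative 4; Player II gets 4, best alternative -2. No profitable deviation — NE.
(C, C1): Player I can switch to A (-5 → -1). Not NE.
(C, C2): Player I gets 3, best alternative 1; Player II gets 1, best alternative 0. No profitable deviation — NE.
(D, C1): Player I gets 1, best alternative -1; Player II gets 2, best alternative 1. No profitable deviation — NE.
(The remaining 5 profiles each have a profitable deviation by the same check.)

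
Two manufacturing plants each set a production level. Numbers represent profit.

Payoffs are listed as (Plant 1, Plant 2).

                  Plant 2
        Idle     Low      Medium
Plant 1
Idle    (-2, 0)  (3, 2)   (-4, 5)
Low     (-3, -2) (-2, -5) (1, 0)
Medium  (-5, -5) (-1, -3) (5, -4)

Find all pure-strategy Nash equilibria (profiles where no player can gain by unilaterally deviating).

Plant 1 against Idle: payoffs -2, -3, -5 → best response Idle.
Plant 1 against Low: payoffs 3, -2, -1 → best response Idle.
Plant 1 against Medium: payoffs -4, 1, 5 → best response Medium.
Plant 2 against Idle: payoffs 0, 2, 5 → best response Medium.
Plant 2 against Low: payoffs -2, -5, 0 → best response Medium.
Plant 2 against Medium: payoffs -5, -3, -4 → best response Low.
No profile is a mutual best response for all players.

This game has no pure Nash equilibrium.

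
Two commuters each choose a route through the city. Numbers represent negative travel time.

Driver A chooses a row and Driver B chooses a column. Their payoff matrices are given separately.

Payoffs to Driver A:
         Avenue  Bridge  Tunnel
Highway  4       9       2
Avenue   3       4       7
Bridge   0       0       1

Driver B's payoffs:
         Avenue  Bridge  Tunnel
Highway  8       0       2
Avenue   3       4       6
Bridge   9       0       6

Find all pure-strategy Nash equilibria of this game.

Pure-strategy Nash equilibria: (Highway, Avenue); (Avenue, Tunnel)

Driver A against Avenue: payoffs 4, 3, 0 → best response Highway.
Driver A against Bridge: payoffs 9, 4, 0 → best response Highway.
Driver A against Tunnel: payoffs 2, 7, 1 → best response Avenue.
Driver B against Highway: payoffs 8, 0, 2 → best response Avenue.
Driver B against Avenue: payoffs 3, 4, 6 → best response Tunnel.
Driver B against Bridge: payoffs 9, 0, 6 → best response Avenue.
Mutual best responses: (Highway, Avenue); (Avenue, Tunnel).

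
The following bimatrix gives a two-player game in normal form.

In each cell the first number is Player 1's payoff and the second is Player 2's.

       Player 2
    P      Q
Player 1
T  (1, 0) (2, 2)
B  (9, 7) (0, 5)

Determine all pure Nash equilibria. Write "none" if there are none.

Player 1 against P: payoffs 1, 9 → best response B.
Player 1 against Q: payoffs 2, 0 → best response T.
Player 2 against T: payoffs 0, 2 → best response Q.
Player 2 against B: payoffs 7, 5 → best response P.
Mutual best responses: (T, Q); (B, P).

(T, Q), (B, P)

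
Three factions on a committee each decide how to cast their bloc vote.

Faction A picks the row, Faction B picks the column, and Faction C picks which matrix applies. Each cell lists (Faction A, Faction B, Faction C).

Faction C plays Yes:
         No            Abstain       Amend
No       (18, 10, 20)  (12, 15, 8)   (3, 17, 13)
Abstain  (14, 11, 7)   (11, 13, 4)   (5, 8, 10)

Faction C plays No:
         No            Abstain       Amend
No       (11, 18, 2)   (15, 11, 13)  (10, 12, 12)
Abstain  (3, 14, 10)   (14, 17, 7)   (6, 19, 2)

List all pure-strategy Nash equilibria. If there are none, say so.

No pure-strategy Nash equilibrium.

Check each profile: it is a Nash equilibrium iff no player can strictly gain by switching unilaterally.
(No, No, Yes): Faction B can switch to Abstain (10 → 15). Not NE.
(No, No, No): Faction C can switch to Yes (2 → 20). Not NE.
(No, Abstain, Yes): Faction B can switch to Amend (15 → 17). Not NE.
(No, Abstain, No): Faction B can switch to No (11 → 18). Not NE.
(No, Amend, Yes): Faction A can switch to Abstain (3 → 5). Not NE.
(No, Amend, No): Faction B can switch to No (12 → 18). Not NE.
(The remaining 6 profiles each have a profitable deviation by the same check.)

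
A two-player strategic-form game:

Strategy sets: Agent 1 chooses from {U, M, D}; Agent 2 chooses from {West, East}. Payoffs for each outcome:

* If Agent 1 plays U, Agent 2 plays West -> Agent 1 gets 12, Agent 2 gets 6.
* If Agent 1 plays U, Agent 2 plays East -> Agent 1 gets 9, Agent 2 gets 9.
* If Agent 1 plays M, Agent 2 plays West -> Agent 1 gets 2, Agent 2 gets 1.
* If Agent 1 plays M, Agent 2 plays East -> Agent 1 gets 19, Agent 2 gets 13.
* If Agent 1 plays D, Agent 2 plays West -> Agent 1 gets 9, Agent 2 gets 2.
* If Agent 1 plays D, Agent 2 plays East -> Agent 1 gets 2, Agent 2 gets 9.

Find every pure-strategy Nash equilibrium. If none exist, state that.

The unique pure-strategy Nash equilibrium is (M, East).

(U, West): Agent 2 can switch to East (6 → 9). Not NE.
(U, East): Agent 1 can switch to M (9 → 19). Not NE.
(M, West): Agent 1 can switch to U (2 → 12). Not NE.
(M, East): Agent 1 gets 19, best alternative 9; Agent 2 gets 13, best alternative 1. No profitable deviation — NE.
(D, West): Agent 1 can switch to U (9 → 12). Not NE.
(D, East): Agent 1 can switch to U (2 → 9). Not NE.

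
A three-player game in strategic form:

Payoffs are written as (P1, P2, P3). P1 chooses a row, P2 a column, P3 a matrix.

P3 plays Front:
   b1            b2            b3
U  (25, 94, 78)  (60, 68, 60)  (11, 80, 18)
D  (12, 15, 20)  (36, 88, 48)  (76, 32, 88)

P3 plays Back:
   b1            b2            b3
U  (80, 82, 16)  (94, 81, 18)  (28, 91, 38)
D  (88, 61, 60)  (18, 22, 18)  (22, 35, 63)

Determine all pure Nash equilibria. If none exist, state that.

The pure Nash equilibria are (U, b1, Front), (U, b3, Back), (D, b1, Back).

P1 against (b1, Front): payoffs 25, 12 → best response U.
P1 against (b1, Back): payoffs 80, 88 → best response D.
P1 against (b2, Front): payoffs 60, 36 → best response U.
P1 against (b2, Back): payoffs 94, 18 → best response U.
P1 against (b3, Front): payoffs 11, 76 → best response D.
P1 against (b3, Back): payoffs 28, 22 → best response U.
P2 against (U, Front): payoffs 94, 68, 80 → best response b1.
P2 against (U, Back): payoffs 82, 81, 91 → best response b3.
P2 against (D, Front): payoffs 15, 88, 32 → best response b2.
P2 against (D, Back): payoffs 61, 22, 35 → best response b1.
P3 against (U, b1): payoffs 78, 16 → best response Front.
P3 against (U, b2): payoffs 60, 18 → best response Front.
P3 against (U, b3): payoffs 18, 38 → best response Back.
P3 against (D, b1): payoffs 20, 60 → best response Back.
P3 against (D, b2): payoffs 48, 18 → best response Front.
P3 against (D, b3): payoffs 88, 63 → best response Front.
Mutual best responses: (U, b1, Front); (U, b3, Back); (D, b1, Back).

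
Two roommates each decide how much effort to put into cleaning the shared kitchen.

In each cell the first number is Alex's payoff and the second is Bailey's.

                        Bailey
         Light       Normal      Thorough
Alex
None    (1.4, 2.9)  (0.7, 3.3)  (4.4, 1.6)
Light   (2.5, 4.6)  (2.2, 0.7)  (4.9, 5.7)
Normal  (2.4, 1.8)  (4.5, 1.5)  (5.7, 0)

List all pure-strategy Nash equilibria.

none

Alex against Light: payoffs 1.4, 2.5, 2.4 → best response Light.
Alex against Normal: payoffs 0.7, 2.2, 4.5 → best response Normal.
Alex against Thorough: payoffs 4.4, 4.9, 5.7 → best response Normal.
Bailey against None: payoffs 2.9, 3.3, 1.6 → best response Normal.
Bailey against Light: payoffs 4.6, 0.7, 5.7 → best response Thorough.
Bailey against Normal: payoffs 1.8, 1.5, 0 → best response Light.
No profile is a mutual best response for all players.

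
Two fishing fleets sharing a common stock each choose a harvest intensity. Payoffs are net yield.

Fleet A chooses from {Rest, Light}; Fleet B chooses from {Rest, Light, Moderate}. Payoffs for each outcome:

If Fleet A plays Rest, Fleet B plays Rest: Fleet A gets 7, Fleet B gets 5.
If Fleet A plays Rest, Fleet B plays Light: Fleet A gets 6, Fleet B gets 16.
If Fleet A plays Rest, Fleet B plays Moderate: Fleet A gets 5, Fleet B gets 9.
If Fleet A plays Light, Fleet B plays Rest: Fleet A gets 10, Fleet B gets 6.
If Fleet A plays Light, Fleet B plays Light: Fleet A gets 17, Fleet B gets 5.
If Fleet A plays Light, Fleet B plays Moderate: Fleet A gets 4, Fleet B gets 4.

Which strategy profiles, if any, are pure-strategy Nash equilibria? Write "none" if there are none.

Pure NE: (Light, Rest)

(Rest, Rest): Fleet A can switch to Light (7 → 10). Not NE.
(Rest, Light): Fleet A can switch to Light (6 → 17). Not NE.
(Rest, Moderate): Fleet B can switch to Light (9 → 16). Not NE.
(Light, Rest): Fleet A gets 10, best alternative 7; Fleet B gets 6, best alternative 5. No profitable deviation — NE.
(Light, Light): Fleet B can switch to Rest (5 → 6). Not NE.
(Light, Moderate): Fleet A can switch to Rest (4 → 5). Not NE.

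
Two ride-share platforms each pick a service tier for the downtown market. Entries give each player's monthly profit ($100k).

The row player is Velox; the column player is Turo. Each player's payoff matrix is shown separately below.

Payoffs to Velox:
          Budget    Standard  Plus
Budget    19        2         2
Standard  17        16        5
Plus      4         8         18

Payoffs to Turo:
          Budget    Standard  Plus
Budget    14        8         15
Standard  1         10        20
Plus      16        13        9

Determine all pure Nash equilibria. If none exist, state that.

none

Velox against Budget: payoffs 19, 17, 4 → best response Budget.
Velox against Standard: payoffs 2, 16, 8 → best response Standard.
Velox against Plus: payoffs 2, 5, 18 → best response Plus.
Turo against Budget: payoffs 14, 8, 15 → best response Plus.
Turo against Standard: payoffs 1, 10, 20 → best response Plus.
Turo against Plus: payoffs 16, 13, 9 → best response Budget.
No profile is a mutual best response for all players.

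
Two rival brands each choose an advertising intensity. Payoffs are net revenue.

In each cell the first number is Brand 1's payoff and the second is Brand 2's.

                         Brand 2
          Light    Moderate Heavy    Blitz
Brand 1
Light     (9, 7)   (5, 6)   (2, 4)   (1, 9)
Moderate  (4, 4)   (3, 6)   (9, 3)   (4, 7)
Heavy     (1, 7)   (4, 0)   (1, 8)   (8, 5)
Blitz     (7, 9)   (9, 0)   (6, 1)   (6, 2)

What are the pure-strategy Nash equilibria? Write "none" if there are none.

Brand 1 against Light: payoffs 9, 4, 1, 7 → best response Light.
Brand 1 against Moderate: payoffs 5, 3, 4, 9 → best response Blitz.
Brand 1 against Heavy: payoffs 2, 9, 1, 6 → best response Moderate.
Brand 1 against Blitz: payoffs 1, 4, 8, 6 → best response Heavy.
Brand 2 against Light: payoffs 7, 6, 4, 9 → best response Blitz.
Brand 2 against Moderate: payoffs 4, 6, 3, 7 → best response Blitz.
Brand 2 against Heavy: payoffs 7, 0, 8, 5 → best response Heavy.
Brand 2 against Blitz: payoffs 9, 0, 1, 2 → best response Light.
No profile is a mutual best response for all players.

No pure-strategy Nash equilibrium.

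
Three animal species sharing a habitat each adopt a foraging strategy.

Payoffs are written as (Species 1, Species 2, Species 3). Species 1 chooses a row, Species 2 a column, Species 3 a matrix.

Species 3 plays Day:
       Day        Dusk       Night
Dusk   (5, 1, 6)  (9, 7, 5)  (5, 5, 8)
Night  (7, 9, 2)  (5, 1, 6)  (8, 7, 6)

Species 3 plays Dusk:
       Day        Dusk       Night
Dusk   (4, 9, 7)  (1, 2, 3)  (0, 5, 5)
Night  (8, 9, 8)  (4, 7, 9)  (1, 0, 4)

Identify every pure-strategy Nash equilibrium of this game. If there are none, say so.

The pure Nash equilibria are (Dusk, Dusk, Day) and (Night, Day, Dusk).

Species 1 against (Day, Day): payoffs 5, 7 → best response Night.
Species 1 against (Day, Dusk): payoffs 4, 8 → best response Night.
Species 1 against (Dusk, Day): payoffs 9, 5 → best response Dusk.
Species 1 against (Dusk, Dusk): payoffs 1, 4 → best response Night.
Species 1 against (Night, Day): payoffs 5, 8 → best response Night.
Species 1 against (Night, Dusk): payoffs 0, 1 → best response Night.
Species 2 against (Dusk, Day): payoffs 1, 7, 5 → best response Dusk.
Species 2 against (Dusk, Dusk): payoffs 9, 2, 5 → best response Day.
Species 2 against (Night, Day): payoffs 9, 1, 7 → best response Day.
Species 2 against (Night, Dusk): payoffs 9, 7, 0 → best response Day.
Species 3 against (Dusk, Day): payoffs 6, 7 → best response Dusk.
Species 3 against (Dusk, Dusk): payoffs 5, 3 → best response Day.
Species 3 against (Dusk, Night): payoffs 8, 5 → best response Day.
Species 3 against (Night, Day): payoffs 2, 8 → best response Dusk.
Species 3 against (Night, Dusk): payoffs 6, 9 → best response Dusk.
Species 3 against (Night, Night): payoffs 6, 4 → best response Day.
Mutual best responses: (Dusk, Dusk, Day); (Night, Day, Dusk).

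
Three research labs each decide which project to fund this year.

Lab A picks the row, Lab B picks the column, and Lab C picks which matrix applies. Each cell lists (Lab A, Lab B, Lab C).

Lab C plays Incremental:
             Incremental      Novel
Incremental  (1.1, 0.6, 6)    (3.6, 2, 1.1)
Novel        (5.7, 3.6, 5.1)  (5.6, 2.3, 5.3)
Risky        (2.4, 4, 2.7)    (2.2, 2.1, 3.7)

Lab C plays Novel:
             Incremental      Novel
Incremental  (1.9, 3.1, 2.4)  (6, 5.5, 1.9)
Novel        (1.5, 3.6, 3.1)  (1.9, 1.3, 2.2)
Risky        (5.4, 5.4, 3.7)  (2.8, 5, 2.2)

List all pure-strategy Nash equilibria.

Pure-strategy Nash equilibria: (Incremental, Novel, Novel) and (Novel, Incremental, Incremental) and (Risky, Incremental, Novel)

Mark each player's best response to every combination of opponents' strategies; a profile where every player is best-responding is a pure Nash equilibrium.
Lab A against (Incremental, Incremental): payoffs 1.1, 5.7, 2.4 → best response Novel.
Lab A against (Incremental, Novel): payoffs 1.9, 1.5, 5.4 → best response Risky.
Lab A against (Novel, Incremental): payoffs 3.6, 5.6, 2.2 → best response Novel.
Lab A against (Novel, Novel): payoffs 6, 1.9, 2.8 → best response Incremental.
Lab B against (Incremental, Incremental): payoffs 0.6, 2 → best response Novel.
Lab B against (Incremental, Novel): payoffs 3.1, 5.5 → best response Novel.
Lab B against (Novel, Incremental): payoffs 3.6, 2.3 → best response Incremental.
Lab B against (Novel, Novel): payoffs 3.6, 1.3 → best response Incremental.
Lab B against (Risky, Incremental): payoffs 4, 2.1 → best response Incremental.
Lab B against (Risky, Novel): payoffs 5.4, 5 → best response Incremental.
Lab C against (Incremental, Incremental): payoffs 6, 2.4 → best response Incremental.
Lab C against (Incremental, Novel): payoffs 1.1, 1.9 → best response Novel.
Lab C against (Novel, Incremental): payoffs 5.1, 3.1 → best response Incremental.
Lab C against (Novel, Novel): payoffs 5.3, 2.2 → best response Incremental.
Lab C against (Risky, Incremental): payoffs 2.7, 3.7 → best response Novel.
Lab C against (Risky, Novel): payoffs 3.7, 2.2 → best response Incremental.
Mutual best responses: (Incremental, Novel, Novel); (Novel, Incremental, Incremental); (Risky, Incremental, Novel).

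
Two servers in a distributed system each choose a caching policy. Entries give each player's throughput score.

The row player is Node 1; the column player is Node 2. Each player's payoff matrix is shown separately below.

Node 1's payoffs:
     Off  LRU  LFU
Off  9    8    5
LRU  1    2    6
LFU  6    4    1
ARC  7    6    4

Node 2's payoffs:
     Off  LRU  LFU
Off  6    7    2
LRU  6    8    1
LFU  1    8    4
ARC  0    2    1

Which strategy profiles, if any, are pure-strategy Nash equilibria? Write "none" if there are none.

For each player, find the best response to each opponent profile; mutual best responses are the pure NE.
Node 1 against Off: payoffs 9, 1, 6, 7 → best response Off.
Node 1 against LRU: payoffs 8, 2, 4, 6 → best response Off.
Node 1 against LFU: payoffs 5, 6, 1, 4 → best response LRU.
Node 2 against Off: payoffs 6, 7, 2 → best response LRU.
Node 2 against LRU: payoffs 6, 8, 1 → best response LRU.
Node 2 against LFU: payoffs 1, 8, 4 → best response LRU.
Node 2 against ARC: payoffs 0, 2, 1 → best response LRU.
Mutual best responses: (Off, LRU).

The unique pure-strategy Nash equilibrium is (Off, LRU).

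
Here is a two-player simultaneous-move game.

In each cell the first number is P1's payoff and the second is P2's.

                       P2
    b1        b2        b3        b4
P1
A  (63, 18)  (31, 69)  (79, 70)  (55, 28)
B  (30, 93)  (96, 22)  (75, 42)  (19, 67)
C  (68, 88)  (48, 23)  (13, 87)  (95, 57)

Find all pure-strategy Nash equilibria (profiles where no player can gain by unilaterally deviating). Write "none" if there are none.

For each strategy profile, look for a profitable unilateral deviation.
(A, b1): P1 can switch to C (63 → 68). Not NE.
(A, b2): P1 can switch to B (31 → 96). Not NE.
(A, b3): P1 gets 79, best alternative 75; P2 gets 70, best alternative 69. No profitable deviation — NE.
(A, b4): P1 can switch to C (55 → 95). Not NE.
(B, b1): P1 can switch to A (30 → 63). Not NE.
(B, b2): P2 can switch to b1 (22 → 93). Not NE.
(B, b3): P1 can switch to A (75 → 79). Not NE.
(B, b4): P1 can switch to A (19 → 55). Not NE.
(C, b1): P1 gets 68, best alternative 63; P2 gets 88, best alternative 87. No profitable deviation — NE.
(C, b2): P1 can switch to B (48 → 96). Not NE.
(C, b3): P1 can switch to A (13 → 79). Not NE.
(C, b4): P2 can switch to b1 (57 → 88). Not NE.

(A, b3); (C, b1)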